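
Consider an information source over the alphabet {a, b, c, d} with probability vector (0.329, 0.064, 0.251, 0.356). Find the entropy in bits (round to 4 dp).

H = −Σ pᵢ log₂ pᵢ.
−0.329·log₂(0.329) = 0.5277
−0.064·log₂(0.064) = 0.2538
−0.251·log₂(0.251) = 0.5006
−0.356·log₂(0.356) = 0.5305
Sum ≈ 1.8125 → 1.8125 bits.

1.8125 bits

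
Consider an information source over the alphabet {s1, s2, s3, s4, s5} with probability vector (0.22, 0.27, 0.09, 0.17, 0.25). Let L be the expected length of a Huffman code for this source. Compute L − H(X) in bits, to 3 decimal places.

Entropy H = −Σ p log₂ p ≈ 2.2378 bits.
Huffman merges: 9/100+17/100→13/50; 11/50+1/4→47/100; 13/50+27/100→53/100; 47/100+53/100→1. L = 113/50 ≈ 2.2600.
L − H = 2.2600 − 2.2378 = 0.022 bits.

0.022 bits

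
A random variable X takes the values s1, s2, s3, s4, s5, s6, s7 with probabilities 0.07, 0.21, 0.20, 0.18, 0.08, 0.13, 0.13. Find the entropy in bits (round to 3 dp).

2.708 bits

H = −Σ pᵢ log₂ pᵢ.
−0.07·log₂(0.07) = 0.2686
−0.21·log₂(0.21) = 0.4728
−0.20·log₂(0.20) = 0.4644
−0.18·log₂(0.18) = 0.4453
−0.08·log₂(0.08) = 0.2915
−0.13·log₂(0.13) = 0.3826
−0.13·log₂(0.13) = 0.3826
Sum ≈ 2.7079 → 2.708 bits.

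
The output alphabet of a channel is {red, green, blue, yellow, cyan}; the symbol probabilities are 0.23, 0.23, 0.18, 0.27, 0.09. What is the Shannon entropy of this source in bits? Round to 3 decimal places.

H = −Σ pᵢ log₂ pᵢ.
−0.23·log₂(0.23) = 0.4877
−0.23·log₂(0.23) = 0.4877
−0.18·log₂(0.18) = 0.4453
−0.27·log₂(0.27) = 0.5100
−0.09·log₂(0.09) = 0.3127
Sum ≈ 2.2433 → 2.243 bits.

2.243 bits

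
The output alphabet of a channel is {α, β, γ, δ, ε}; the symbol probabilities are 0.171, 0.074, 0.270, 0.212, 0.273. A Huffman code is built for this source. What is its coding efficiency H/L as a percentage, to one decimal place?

98.4%

Entropy H = −Σ p log₂ p ≈ 2.2094 bits.
Huffman merges: 37/500+171/1000→49/200; 53/250+49/200→457/1000; 27/100+273/1000→543/1000; 457/1000+543/1000→1. L = 449/200 ≈ 2.2450.
Efficiency = H/L = 2.2094/2.2450 = 98.4%.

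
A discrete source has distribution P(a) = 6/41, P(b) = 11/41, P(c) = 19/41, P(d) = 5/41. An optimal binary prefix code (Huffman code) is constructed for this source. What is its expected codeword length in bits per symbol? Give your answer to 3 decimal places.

Repeatedly combine the two least-probable nodes; the expected code length is the sum of the merged weights.
merge 5/41 + 6/41 → 11/41
merge 11/41 + 11/41 → 22/41
merge 19/41 + 22/41 → 1
L = 11/41 + 22/41 + 1 = 74/41 ≈ 1.805 bits/symbol.

1.805 bits/symbol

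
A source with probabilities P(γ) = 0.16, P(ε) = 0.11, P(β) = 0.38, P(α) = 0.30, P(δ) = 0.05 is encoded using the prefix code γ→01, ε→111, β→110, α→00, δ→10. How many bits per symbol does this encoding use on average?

L̄ = Σ pᵢ·ℓᵢ = 0.16·2 + 0.11·3 + 0.38·3 + 0.30·2 + 0.05·2 = 2.49 bits/symbol.

2.49 bits/symbol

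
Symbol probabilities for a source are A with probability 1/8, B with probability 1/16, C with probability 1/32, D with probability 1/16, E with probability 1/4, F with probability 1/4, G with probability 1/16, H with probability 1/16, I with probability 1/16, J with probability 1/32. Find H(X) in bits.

2.9375 bits

Each probability is a power of 1/2, so log₂(1/p) is an integer.
H = Σ p·log₂(1/p) = 1/8·3 + 1/16·4 + 1/32·5 + 1/16·4 + 1/4·2 + 1/4·2 + 1/16·4 + 1/16·4 + 1/16·4 + 1/32·5 = 2.9375 bits.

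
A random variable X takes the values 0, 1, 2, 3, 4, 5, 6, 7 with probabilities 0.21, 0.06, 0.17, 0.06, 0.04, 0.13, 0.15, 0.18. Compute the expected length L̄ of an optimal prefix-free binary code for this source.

2.87 bits/symbol

Repeatedly combine the two least-probable nodes; the expected code length is the sum of the merged weights.
merge 1/25 + 3/50 → 1/10
merge 3/50 + 1/10 → 4/25
merge 13/100 + 3/20 → 7/25
merge 4/25 + 17/100 → 33/100
merge 9/50 + 21/100 → 39/100
merge 7/25 + 33/100 → 61/100
merge 39/100 + 61/100 → 1
L = 1/10 + 4/25 + 7/25 + 33/100 + 39/100 + 61/100 + 1 = 287/100 = 2.87 bits/symbol.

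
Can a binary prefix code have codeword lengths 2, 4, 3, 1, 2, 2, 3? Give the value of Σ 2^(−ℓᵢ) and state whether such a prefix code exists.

1.5625; no

With common denominator 2^4 = 16: Σ 2^(−ℓᵢ) = 4/16 + 1/16 + 2/16 + 8/16 + 4/16 + 4/16 + 2/16 = 25/16 = 1.5625.
Kraft's inequality requires Σ ≤ 1; here Σ = 1.5625 > 1, so no such prefix code exists.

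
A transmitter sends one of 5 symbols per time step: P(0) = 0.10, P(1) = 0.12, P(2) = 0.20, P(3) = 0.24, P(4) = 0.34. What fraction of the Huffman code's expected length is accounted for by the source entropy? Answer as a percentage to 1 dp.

Entropy H = −Σ p log₂ p ≈ 2.1870 bits.
Huffman merges: 1/10+3/25→11/50; 1/5+11/50→21/50; 6/25+17/50→29/50; 21/50+29/50→1. L = 111/50 ≈ 2.2200.
Efficiency = H/L = 2.1870/2.2200 = 98.5%.

98.5%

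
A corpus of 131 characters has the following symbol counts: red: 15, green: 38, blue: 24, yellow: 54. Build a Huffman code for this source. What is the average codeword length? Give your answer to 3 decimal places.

Probabilities are the counts divided by 131.
Repeatedly combine the two least-probable nodes; the expected code length is the sum of the merged weights.
merge 15/131 + 24/131 → 39/131
merge 38/131 + 39/131 → 77/131
merge 54/131 + 77/131 → 1
L = 39/131 + 77/131 + 1 = 247/131 ≈ 1.885 bits/symbol.

1.885 bits/symbol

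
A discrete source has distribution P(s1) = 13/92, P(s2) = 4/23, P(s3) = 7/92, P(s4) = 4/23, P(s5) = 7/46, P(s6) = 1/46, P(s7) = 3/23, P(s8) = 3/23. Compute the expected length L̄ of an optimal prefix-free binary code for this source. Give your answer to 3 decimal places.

2.924 bits/symbol

Repeatedly combine the two least-probable nodes; the expected code length is the sum of the merged weights.
merge 1/46 + 7/92 → 9/92
merge 9/92 + 3/23 → 21/92
merge 3/23 + 13/92 → 25/92
merge 7/46 + 4/23 → 15/46
merge 4/23 + 21/92 → 37/92
merge 25/92 + 15/46 → 55/92
merge 37/92 + 55/92 → 1
L = 9/92 + 21/92 + 25/92 + 15/46 + 37/92 + 55/92 + 1 = 269/92 ≈ 2.924 bits/symbol.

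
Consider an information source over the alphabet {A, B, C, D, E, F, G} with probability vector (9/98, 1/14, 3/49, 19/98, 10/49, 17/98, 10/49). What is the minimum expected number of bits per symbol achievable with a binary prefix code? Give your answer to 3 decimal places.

Repeatedly combine the two least-probable nodes; the expected code length is the sum of the merged weights.
merge 3/49 + 1/14 → 13/98
merge 9/98 + 13/98 → 11/49
merge 17/98 + 19/98 → 18/49
merge 10/49 + 10/49 → 20/49
merge 11/49 + 18/49 → 29/49
merge 20/49 + 29/49 → 1
L = 13/98 + 11/49 + 18/49 + 20/49 + 29/49 + 1 = 267/98 ≈ 2.724 bits/symbol.

2.724 bits/symbol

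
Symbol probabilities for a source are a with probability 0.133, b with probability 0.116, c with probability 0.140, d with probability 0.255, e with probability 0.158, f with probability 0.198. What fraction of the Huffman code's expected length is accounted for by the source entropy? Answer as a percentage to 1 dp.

Entropy H = −Σ p log₂ p ≈ 2.5306 bits.
Huffman merges: 29/250+133/1000→249/1000; 7/50+79/500→149/500; 99/500+249/1000→447/1000; 51/200+149/500→553/1000; 447/1000+553/1000→1. L = 2547/1000 ≈ 2.5470.
Efficiency = H/L = 2.5306/2.5470 = 99.4%.

99.4%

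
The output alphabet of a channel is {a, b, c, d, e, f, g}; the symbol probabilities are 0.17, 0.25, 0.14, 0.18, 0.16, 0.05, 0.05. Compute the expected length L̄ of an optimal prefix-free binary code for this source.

2.67 bits/symbol

Repeatedly combine the two least-probable nodes; the expected code length is the sum of the merged weights.
merge 1/20 + 1/20 → 1/10
merge 1/10 + 7/50 → 6/25
merge 4/25 + 17/100 → 33/100
merge 9/50 + 6/25 → 21/50
merge 1/4 + 33/100 → 29/50
merge 21/50 + 29/50 → 1
L = 1/10 + 6/25 + 33/100 + 21/50 + 29/50 + 1 = 267/100 = 2.67 bits/symbol.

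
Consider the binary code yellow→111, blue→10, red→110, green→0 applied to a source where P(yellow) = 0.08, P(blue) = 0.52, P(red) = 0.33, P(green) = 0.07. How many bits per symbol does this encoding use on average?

2.34 bits/symbol

L̄ = Σ pᵢ·ℓᵢ = 0.08·3 + 0.52·2 + 0.33·3 + 0.07·1 = 2.34 bits/symbol.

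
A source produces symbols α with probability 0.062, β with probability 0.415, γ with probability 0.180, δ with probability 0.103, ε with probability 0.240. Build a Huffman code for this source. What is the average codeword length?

2.095 bits/symbol

Repeatedly combine the two least-probable nodes; the expected code length is the sum of the merged weights.
merge 31/500 + 103/1000 → 33/200
merge 33/200 + 9/50 → 69/200
merge 6/25 + 69/200 → 117/200
merge 83/200 + 117/200 → 1
L = 33/200 + 69/200 + 117/200 + 1 = 419/200 = 2.095 bits/symbol.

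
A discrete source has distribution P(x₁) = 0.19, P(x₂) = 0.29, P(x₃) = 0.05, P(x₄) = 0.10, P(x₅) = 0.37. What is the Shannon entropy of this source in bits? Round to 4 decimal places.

H = −Σ pᵢ log₂ pᵢ.
−0.19·log₂(0.19) = 0.4552
−0.29·log₂(0.29) = 0.5179
−0.05·log₂(0.05) = 0.2161
−0.10·log₂(0.10) = 0.3322
−0.37·log₂(0.37) = 0.5307
Sum ≈ 2.0521 → 2.0521 bits.

2.0521 bits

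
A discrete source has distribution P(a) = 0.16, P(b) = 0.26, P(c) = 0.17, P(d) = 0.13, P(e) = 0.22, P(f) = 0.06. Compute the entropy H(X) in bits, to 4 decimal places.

2.4696 bits

H = −Σ pᵢ log₂ pᵢ.
−0.16·log₂(0.16) = 0.4230
−0.26·log₂(0.26) = 0.5053
−0.17·log₂(0.17) = 0.4346
−0.13·log₂(0.13) = 0.3826
−0.22·log₂(0.22) = 0.4806
−0.06·log₂(0.06) = 0.2435
Sum ≈ 2.4696 → 2.4696 bits.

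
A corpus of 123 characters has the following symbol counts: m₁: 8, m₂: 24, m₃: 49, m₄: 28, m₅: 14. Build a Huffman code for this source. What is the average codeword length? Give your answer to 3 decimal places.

2.154 bits/symbol

Probabilities are the counts divided by 123.
Repeatedly combine the two least-probable nodes; the expected code length is the sum of the merged weights.
merge 8/123 + 14/123 → 22/123
merge 22/123 + 8/41 → 46/123
merge 28/123 + 46/123 → 74/123
merge 49/123 + 74/123 → 1
L = 22/123 + 46/123 + 74/123 + 1 = 265/123 ≈ 2.154 bits/symbol.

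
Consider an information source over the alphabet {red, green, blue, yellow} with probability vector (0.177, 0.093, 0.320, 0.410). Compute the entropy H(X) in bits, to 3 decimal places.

1.814 bits

H = −Σ pᵢ log₂ pᵢ.
−0.177·log₂(0.177) = 0.4422
−0.093·log₂(0.093) = 0.3187
−0.320·log₂(0.320) = 0.5260
−0.410·log₂(0.410) = 0.5274
Sum ≈ 1.8143 → 1.814 bits.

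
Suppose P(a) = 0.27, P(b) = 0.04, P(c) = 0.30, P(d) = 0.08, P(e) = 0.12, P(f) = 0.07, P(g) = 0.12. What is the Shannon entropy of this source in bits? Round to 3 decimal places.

H = −Σ pᵢ log₂ pᵢ.
−0.27·log₂(0.27) = 0.5100
−0.04·log₂(0.04) = 0.1858
−0.30·log₂(0.30) = 0.5211
−0.08·log₂(0.08) = 0.2915
−0.12·log₂(0.12) = 0.3671
−0.07·log₂(0.07) = 0.2686
−0.12·log₂(0.12) = 0.3671
Sum ≈ 2.5111 → 2.511 bits.

2.511 bits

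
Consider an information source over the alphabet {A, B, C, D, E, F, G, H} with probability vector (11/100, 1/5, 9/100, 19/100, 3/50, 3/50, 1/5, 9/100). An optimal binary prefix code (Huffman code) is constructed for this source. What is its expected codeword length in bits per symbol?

2.9 bits/symbol

Repeatedly combine the two least-probable nodes; the expected code length is the sum of the merged weights.
merge 3/50 + 3/50 → 3/25
merge 9/100 + 9/100 → 9/50
merge 11/100 + 3/25 → 23/100
merge 9/50 + 19/100 → 37/100
merge 1/5 + 1/5 → 2/5
merge 23/100 + 37/100 → 3/5
merge 2/5 + 3/5 → 1
L = 3/25 + 9/50 + 23/100 + 37/100 + 2/5 + 3/5 + 1 = 29/10 = 2.9 bits/symbol.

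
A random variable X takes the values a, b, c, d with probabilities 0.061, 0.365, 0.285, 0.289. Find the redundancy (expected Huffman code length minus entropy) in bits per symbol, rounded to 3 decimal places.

0.170 bits

Entropy H = −Σ p log₂ p ≈ 1.8105 bits.
Huffman merges: 61/1000+57/200→173/500; 289/1000+173/500→127/200; 73/200+127/200→1. L = 1981/1000 ≈ 1.9810.
L − H = 1.9810 − 1.8105 = 0.170 bits.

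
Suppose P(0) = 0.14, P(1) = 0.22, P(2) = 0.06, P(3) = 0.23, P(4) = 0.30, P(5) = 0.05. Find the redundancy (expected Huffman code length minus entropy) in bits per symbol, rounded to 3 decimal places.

Entropy H = −Σ p log₂ p ≈ 2.3461 bits.
Huffman merges: 1/20+3/50→11/100; 11/100+7/50→1/4; 11/50+23/100→9/20; 1/4+3/10→11/20; 9/20+11/20→1. L = 59/25 ≈ 2.3600.
L − H = 2.3600 − 2.3461 = 0.014 bits.

0.014 bits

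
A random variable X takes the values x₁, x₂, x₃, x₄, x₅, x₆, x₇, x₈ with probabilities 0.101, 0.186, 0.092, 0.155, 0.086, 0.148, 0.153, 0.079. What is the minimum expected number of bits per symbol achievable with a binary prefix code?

2.979 bits/symbol

Repeatedly combine the two least-probable nodes; the expected code length is the sum of the merged weights.
merge 79/1000 + 43/500 → 33/200
merge 23/250 + 101/1000 → 193/1000
merge 37/250 + 153/1000 → 301/1000
merge 31/200 + 33/200 → 8/25
merge 93/500 + 193/1000 → 379/1000
merge 301/1000 + 8/25 → 621/1000
merge 379/1000 + 621/1000 → 1
L = 33/200 + 193/1000 + 301/1000 + 8/25 + 379/1000 + 621/1000 + 1 = 2979/1000 = 2.979 bits/symbol.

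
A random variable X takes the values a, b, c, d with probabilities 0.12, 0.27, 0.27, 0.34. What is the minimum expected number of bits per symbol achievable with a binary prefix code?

2 bits/symbol

Repeatedly combine the two least-probable nodes; the expected code length is the sum of the merged weights.
merge 3/25 + 27/100 → 39/100
merge 27/100 + 17/50 → 61/100
merge 39/100 + 61/100 → 1
L = 39/100 + 61/100 + 1 = 2 bits/symbol.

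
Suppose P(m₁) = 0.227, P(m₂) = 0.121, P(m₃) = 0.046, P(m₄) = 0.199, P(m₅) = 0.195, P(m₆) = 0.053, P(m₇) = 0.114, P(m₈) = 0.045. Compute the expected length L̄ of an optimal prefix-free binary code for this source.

Repeatedly combine the two least-probable nodes; the expected code length is the sum of the merged weights.
merge 9/200 + 23/500 → 91/1000
merge 53/1000 + 91/1000 → 18/125
merge 57/500 + 121/1000 → 47/200
merge 18/125 + 39/200 → 339/1000
merge 199/1000 + 227/1000 → 213/500
merge 47/200 + 339/1000 → 287/500
merge 213/500 + 287/500 → 1
L = 91/1000 + 18/125 + 47/200 + 339/1000 + 213/500 + 287/500 + 1 = 2809/1000 = 2.809 bits/symbol.

2.809 bits/symbol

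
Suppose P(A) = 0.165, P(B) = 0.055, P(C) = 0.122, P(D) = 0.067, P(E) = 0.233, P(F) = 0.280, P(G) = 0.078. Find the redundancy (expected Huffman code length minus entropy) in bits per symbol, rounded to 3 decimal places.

Entropy H = −Σ p log₂ p ≈ 2.5816 bits.
Huffman merges: 11/200+67/1000→61/500; 39/500+61/500→1/5; 61/500+33/200→287/1000; 1/5+233/1000→433/1000; 7/25+287/1000→567/1000; 433/1000+567/1000→1. L = 2609/1000 ≈ 2.6090.
L − H = 2.6090 − 2.5816 = 0.027 bits.

0.027 bits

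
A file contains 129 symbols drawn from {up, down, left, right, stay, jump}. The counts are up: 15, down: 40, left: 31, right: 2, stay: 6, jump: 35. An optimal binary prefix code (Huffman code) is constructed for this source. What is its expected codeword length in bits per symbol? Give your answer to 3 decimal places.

Probabilities are the counts divided by 129.
Repeatedly combine the two least-probable nodes; the expected code length is the sum of the merged weights.
merge 2/129 + 2/43 → 8/129
merge 8/129 + 5/43 → 23/129
merge 23/129 + 31/129 → 18/43
merge 35/129 + 40/129 → 25/43
merge 18/43 + 25/43 → 1
L = 8/129 + 23/129 + 18/43 + 25/43 + 1 = 289/129 ≈ 2.240 bits/symbol.

2.240 bits/symbol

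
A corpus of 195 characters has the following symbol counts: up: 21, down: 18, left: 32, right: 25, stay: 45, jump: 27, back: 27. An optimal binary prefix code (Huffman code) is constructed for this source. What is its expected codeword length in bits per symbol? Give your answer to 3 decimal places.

2.769 bits/symbol

Probabilities are the counts divided by 195.
Repeatedly combine the two least-probable nodes; the expected code length is the sum of the merged weights.
merge 6/65 + 7/65 → 1/5
merge 5/39 + 9/65 → 4/15
merge 9/65 + 32/195 → 59/195
merge 1/5 + 3/13 → 28/65
merge 4/15 + 59/195 → 37/65
merge 28/65 + 37/65 → 1
L = 1/5 + 4/15 + 59/195 + 28/65 + 37/65 + 1 = 36/13 ≈ 2.769 bits/symbol.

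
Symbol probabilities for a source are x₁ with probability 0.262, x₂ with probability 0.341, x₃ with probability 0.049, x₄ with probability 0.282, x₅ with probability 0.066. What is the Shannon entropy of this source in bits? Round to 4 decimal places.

H = −Σ pᵢ log₂ pᵢ.
−0.262·log₂(0.262) = 0.5063
−0.341·log₂(0.341) = 0.5293
−0.049·log₂(0.049) = 0.2132
−0.282·log₂(0.282) = 0.5150
−0.066·log₂(0.066) = 0.2588
Sum ≈ 2.0226 → 2.0226 bits.

2.0226 bits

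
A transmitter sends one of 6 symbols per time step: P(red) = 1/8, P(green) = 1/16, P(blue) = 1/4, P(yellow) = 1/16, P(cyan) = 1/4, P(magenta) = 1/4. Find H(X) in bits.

2.375 bits

Each probability is a power of 1/2, so log₂(1/p) is an integer.
H = Σ p·log₂(1/p) = 1/8·3 + 1/16·4 + 1/4·2 + 1/16·4 + 1/4·2 + 1/4·2 = 2.375 bits.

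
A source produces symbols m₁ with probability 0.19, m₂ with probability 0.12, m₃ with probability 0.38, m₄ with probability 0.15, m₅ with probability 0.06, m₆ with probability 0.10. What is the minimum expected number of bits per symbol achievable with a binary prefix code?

Repeatedly combine the two least-probable nodes; the expected code length is the sum of the merged weights.
merge 3/50 + 1/10 → 4/25
merge 3/25 + 3/20 → 27/100
merge 4/25 + 19/100 → 7/20
merge 27/100 + 7/20 → 31/50
merge 19/50 + 31/50 → 1
L = 4/25 + 27/100 + 7/20 + 31/50 + 1 = 12/5 = 2.4 bits/symbol.

2.4 bits/symbol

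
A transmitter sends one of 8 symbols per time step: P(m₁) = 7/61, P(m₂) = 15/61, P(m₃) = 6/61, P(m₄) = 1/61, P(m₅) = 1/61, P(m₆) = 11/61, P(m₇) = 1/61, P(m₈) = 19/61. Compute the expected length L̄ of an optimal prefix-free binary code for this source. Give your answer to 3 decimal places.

2.492 bits/symbol

Repeatedly combine the two least-probable nodes; the expected code length is the sum of the merged weights.
merge 1/61 + 1/61 → 2/61
merge 1/61 + 2/61 → 3/61
merge 3/61 + 6/61 → 9/61
merge 7/61 + 9/61 → 16/61
merge 11/61 + 15/61 → 26/61
merge 16/61 + 19/61 → 35/61
merge 26/61 + 35/61 → 1
L = 2/61 + 3/61 + 9/61 + 16/61 + 26/61 + 35/61 + 1 = 152/61 ≈ 2.492 bits/symbol.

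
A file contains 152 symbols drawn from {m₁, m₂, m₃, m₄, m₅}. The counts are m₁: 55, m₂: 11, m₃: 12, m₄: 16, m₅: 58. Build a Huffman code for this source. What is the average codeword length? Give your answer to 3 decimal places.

2.026 bits/symbol

Probabilities are the counts divided by 152.
Repeatedly combine the two least-probable nodes; the expected code length is the sum of the merged weights.
merge 11/152 + 3/38 → 23/152
merge 2/19 + 23/152 → 39/152
merge 39/152 + 55/152 → 47/76
merge 29/76 + 47/76 → 1
L = 23/152 + 39/152 + 47/76 + 1 = 77/38 ≈ 2.026 bits/symbol.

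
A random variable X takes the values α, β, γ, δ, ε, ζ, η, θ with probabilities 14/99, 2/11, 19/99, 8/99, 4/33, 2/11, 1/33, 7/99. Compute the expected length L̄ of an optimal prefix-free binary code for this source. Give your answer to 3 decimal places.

Repeatedly combine the two least-probable nodes; the expected code length is the sum of the merged weights.
merge 1/33 + 7/99 → 10/99
merge 8/99 + 10/99 → 2/11
merge 4/33 + 14/99 → 26/99
merge 2/11 + 2/11 → 4/11
merge 2/11 + 19/99 → 37/99
merge 26/99 + 4/11 → 62/99
merge 37/99 + 62/99 → 1
L = 10/99 + 2/11 + 26/99 + 4/11 + 37/99 + 62/99 + 1 = 32/11 ≈ 2.909 bits/symbol.

2.909 bits/symbol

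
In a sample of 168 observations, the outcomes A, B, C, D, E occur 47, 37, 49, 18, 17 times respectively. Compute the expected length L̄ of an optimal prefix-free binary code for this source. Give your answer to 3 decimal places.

2.208 bits/symbol

Probabilities are the counts divided by 168.
Repeatedly combine the two least-probable nodes; the expected code length is the sum of the merged weights.
merge 17/168 + 3/28 → 5/24
merge 5/24 + 37/168 → 3/7
merge 47/168 + 7/24 → 4/7
merge 3/7 + 4/7 → 1
L = 5/24 + 3/7 + 4/7 + 1 = 53/24 ≈ 2.208 bits/symbol.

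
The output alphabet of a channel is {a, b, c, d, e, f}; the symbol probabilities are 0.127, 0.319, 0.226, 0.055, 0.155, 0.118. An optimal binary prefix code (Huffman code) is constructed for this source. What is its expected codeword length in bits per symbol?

2.455 bits/symbol

Repeatedly combine the two least-probable nodes; the expected code length is the sum of the merged weights.
merge 11/200 + 59/500 → 173/1000
merge 127/1000 + 31/200 → 141/500
merge 173/1000 + 113/500 → 399/1000
merge 141/500 + 319/1000 → 601/1000
merge 399/1000 + 601/1000 → 1
L = 173/1000 + 141/500 + 399/1000 + 601/1000 + 1 = 491/200 = 2.455 bits/symbol.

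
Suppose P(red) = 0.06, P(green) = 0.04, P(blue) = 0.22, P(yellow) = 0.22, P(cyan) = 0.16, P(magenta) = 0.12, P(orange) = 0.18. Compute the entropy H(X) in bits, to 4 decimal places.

2.6258 bits

H = −Σ pᵢ log₂ pᵢ.
−0.06·log₂(0.06) = 0.2435
−0.04·log₂(0.04) = 0.1858
−0.22·log₂(0.22) = 0.4806
−0.22·log₂(0.22) = 0.4806
−0.16·log₂(0.16) = 0.4230
−0.12·log₂(0.12) = 0.3671
−0.18·log₂(0.18) = 0.4453
Sum ≈ 2.6258 → 2.6258 bits.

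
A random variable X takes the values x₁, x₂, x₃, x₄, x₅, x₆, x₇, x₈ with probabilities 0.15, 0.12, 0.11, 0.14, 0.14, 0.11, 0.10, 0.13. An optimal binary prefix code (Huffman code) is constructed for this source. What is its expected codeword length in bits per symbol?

3 bits/symbol

Repeatedly combine the two least-probable nodes; the expected code length is the sum of the merged weights.
merge 1/10 + 11/100 → 21/100
merge 11/100 + 3/25 → 23/100
merge 13/100 + 7/50 → 27/100
merge 7/50 + 3/20 → 29/100
merge 21/100 + 23/100 → 11/25
merge 27/100 + 29/100 → 14/25
merge 11/25 + 14/25 → 1
L = 21/100 + 23/100 + 27/100 + 29/100 + 11/25 + 14/25 + 1 = 3 bits/symbol.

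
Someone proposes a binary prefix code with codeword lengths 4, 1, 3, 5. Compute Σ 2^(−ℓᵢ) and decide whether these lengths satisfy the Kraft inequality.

With common denominator 2^5 = 32: Σ 2^(−ℓᵢ) = 2/32 + 16/32 + 4/32 + 1/32 = 23/32 = 0.71875.
Kraft's inequality requires Σ ≤ 1; here Σ = 0.71875 ≤ 1, so such a prefix code exists.

0.71875; yes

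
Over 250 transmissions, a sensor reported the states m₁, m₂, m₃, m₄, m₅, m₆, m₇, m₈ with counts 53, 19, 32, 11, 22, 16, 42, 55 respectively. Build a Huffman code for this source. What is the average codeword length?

Probabilities are the counts divided by 250.
Repeatedly combine the two least-probable nodes; the expected code length is the sum of the merged weights.
merge 11/250 + 8/125 → 27/250
merge 19/250 + 11/125 → 41/250
merge 27/250 + 16/125 → 59/250
merge 41/250 + 21/125 → 83/250
merge 53/250 + 11/50 → 54/125
merge 59/250 + 83/250 → 71/125
merge 54/125 + 71/125 → 1
L = 27/250 + 41/250 + 59/250 + 83/250 + 54/125 + 71/125 + 1 = 71/25 = 2.84 bits/symbol.

2.84 bits/symbol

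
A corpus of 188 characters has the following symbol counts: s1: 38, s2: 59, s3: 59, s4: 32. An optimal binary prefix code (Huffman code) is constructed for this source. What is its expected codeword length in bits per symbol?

2 bits/symbol

Probabilities are the counts divided by 188.
Repeatedly combine the two least-probable nodes; the expected code length is the sum of the merged weights.
merge 8/47 + 19/94 → 35/94
merge 59/188 + 59/188 → 59/94
merge 35/94 + 59/94 → 1
L = 35/94 + 59/94 + 1 = 2 bits/symbol.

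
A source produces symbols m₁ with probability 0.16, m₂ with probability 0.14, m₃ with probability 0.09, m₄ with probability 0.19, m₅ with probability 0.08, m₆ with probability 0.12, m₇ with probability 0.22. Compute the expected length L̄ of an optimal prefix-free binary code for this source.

Repeatedly combine the two least-probable nodes; the expected code length is the sum of the merged weights.
merge 2/25 + 9/100 → 17/100
merge 3/25 + 7/50 → 13/50
merge 4/25 + 17/100 → 33/100
merge 19/100 + 11/50 → 41/100
merge 13/50 + 33/100 → 59/100
merge 41/100 + 59/100 → 1
L = 17/100 + 13/50 + 33/100 + 41/100 + 59/100 + 1 = 69/25 = 2.76 bits/symbol.

2.76 bits/symbol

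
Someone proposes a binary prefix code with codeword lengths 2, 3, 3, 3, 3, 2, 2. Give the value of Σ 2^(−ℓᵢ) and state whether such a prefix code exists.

1.25; no

With common denominator 2^3 = 8: Σ 2^(−ℓᵢ) = 2/8 + 1/8 + 1/8 + 1/8 + 1/8 + 2/8 + 2/8 = 10/8 = 1.25.
Kraft's inequality requires Σ ≤ 1; here Σ = 1.25 > 1, so no such prefix code exists.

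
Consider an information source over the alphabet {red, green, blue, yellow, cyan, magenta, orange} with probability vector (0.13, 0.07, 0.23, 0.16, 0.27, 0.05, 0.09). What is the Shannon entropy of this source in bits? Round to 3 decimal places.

2.601 bits

H = −Σ pᵢ log₂ pᵢ.
−0.13·log₂(0.13) = 0.3826
−0.07·log₂(0.07) = 0.2686
−0.23·log₂(0.23) = 0.4877
−0.16·log₂(0.16) = 0.4230
−0.27·log₂(0.27) = 0.5100
−0.05·log₂(0.05) = 0.2161
−0.09·log₂(0.09) = 0.3127
Sum ≈ 2.6007 → 2.601 bits.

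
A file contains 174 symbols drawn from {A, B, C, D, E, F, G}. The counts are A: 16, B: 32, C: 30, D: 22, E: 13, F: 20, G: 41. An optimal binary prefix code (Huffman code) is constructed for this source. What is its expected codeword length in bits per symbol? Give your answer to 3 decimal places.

Probabilities are the counts divided by 174.
Repeatedly combine the two least-probable nodes; the expected code length is the sum of the merged weights.
merge 13/174 + 8/87 → 1/6
merge 10/87 + 11/87 → 7/29
merge 1/6 + 5/29 → 59/174
merge 16/87 + 41/174 → 73/174
merge 7/29 + 59/174 → 101/174
merge 73/174 + 101/174 → 1
L = 1/6 + 7/29 + 59/174 + 73/174 + 101/174 + 1 = 239/87 ≈ 2.747 bits/symbol.

2.747 bits/symbol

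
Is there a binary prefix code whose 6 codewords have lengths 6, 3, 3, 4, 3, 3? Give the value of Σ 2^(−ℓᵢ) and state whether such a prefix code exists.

0.578125; yes

With common denominator 2^6 = 64: Σ 2^(−ℓᵢ) = 1/64 + 8/64 + 8/64 + 4/64 + 8/64 + 8/64 = 37/64 = 0.578125.
Kraft's inequality requires Σ ≤ 1; here Σ = 0.578125 ≤ 1, so such a prefix code exists.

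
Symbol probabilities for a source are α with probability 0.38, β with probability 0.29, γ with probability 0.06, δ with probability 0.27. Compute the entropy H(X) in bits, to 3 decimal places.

H = −Σ pᵢ log₂ pᵢ.
−0.38·log₂(0.38) = 0.5305
−0.29·log₂(0.29) = 0.5179
−0.06·log₂(0.06) = 0.2435
−0.27·log₂(0.27) = 0.5100
Sum ≈ 1.8019 → 1.802 bits.

1.802 bits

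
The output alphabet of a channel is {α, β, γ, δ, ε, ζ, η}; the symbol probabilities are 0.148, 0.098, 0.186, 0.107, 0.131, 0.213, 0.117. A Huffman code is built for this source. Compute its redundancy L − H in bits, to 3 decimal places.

0.033 bits

Entropy H = −Σ p log₂ p ≈ 2.7542 bits.
Huffman merges: 49/500+107/1000→41/200; 117/1000+131/1000→31/125; 37/250+93/500→167/500; 41/200+213/1000→209/500; 31/125+167/500→291/500; 209/500+291/500→1. L = 2787/1000 ≈ 2.7870.
L − H = 2.7870 − 2.7542 = 0.033 bits.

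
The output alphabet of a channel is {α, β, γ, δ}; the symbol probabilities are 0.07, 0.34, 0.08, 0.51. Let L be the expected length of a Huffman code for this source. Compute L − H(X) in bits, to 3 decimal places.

0.055 bits

Entropy H = −Σ p log₂ p ≈ 1.5847 bits.
Huffman merges: 7/100+2/25→3/20; 3/20+17/50→49/100; 49/100+51/100→1. L = 41/25 ≈ 1.6400.
L − H = 1.6400 − 1.5847 = 0.055 bits.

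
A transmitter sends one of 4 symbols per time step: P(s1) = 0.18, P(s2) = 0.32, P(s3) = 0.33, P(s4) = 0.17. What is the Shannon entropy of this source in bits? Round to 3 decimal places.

1.934 bits

H = −Σ pᵢ log₂ pᵢ.
−0.18·log₂(0.18) = 0.4453
−0.32·log₂(0.32) = 0.5260
−0.33·log₂(0.33) = 0.5278
−0.17·log₂(0.17) = 0.4346
Sum ≈ 1.9338 → 1.934 bits.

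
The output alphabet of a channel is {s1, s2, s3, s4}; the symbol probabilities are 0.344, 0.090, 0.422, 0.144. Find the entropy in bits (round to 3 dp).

H = −Σ pᵢ log₂ pᵢ.
−0.344·log₂(0.344) = 0.5296
−0.090·log₂(0.090) = 0.3127
−0.422·log₂(0.422) = 0.5253
−0.144·log₂(0.144) = 0.4026
Sum ≈ 1.7701 → 1.770 bits.

1.770 bits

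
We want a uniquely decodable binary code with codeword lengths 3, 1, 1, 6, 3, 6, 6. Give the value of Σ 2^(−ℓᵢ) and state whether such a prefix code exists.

With common denominator 2^6 = 64: Σ 2^(−ℓᵢ) = 8/64 + 32/64 + 32/64 + 1/64 + 8/64 + 1/64 + 1/64 = 83/64 = 1.296875.
Kraft's inequality requires Σ ≤ 1; here Σ = 1.296875 > 1, so no such prefix code exists.

1.296875; no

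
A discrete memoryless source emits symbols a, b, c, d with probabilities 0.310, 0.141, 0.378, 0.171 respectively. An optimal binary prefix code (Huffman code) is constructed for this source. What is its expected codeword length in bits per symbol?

Repeatedly combine the two least-probable nodes; the expected code length is the sum of the merged weights.
merge 141/1000 + 171/1000 → 39/125
merge 31/100 + 39/125 → 311/500
merge 189/500 + 311/500 → 1
L = 39/125 + 311/500 + 1 = 967/500 = 1.934 bits/symbol.

1.934 bits/symbol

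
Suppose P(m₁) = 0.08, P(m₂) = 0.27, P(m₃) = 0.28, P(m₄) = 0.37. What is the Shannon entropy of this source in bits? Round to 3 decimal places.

H = −Σ pᵢ log₂ pᵢ.
−0.08·log₂(0.08) = 0.2915
−0.27·log₂(0.27) = 0.5100
−0.28·log₂(0.28) = 0.5142
−0.37·log₂(0.37) = 0.5307
Sum ≈ 1.8465 → 1.846 bits.

1.846 bits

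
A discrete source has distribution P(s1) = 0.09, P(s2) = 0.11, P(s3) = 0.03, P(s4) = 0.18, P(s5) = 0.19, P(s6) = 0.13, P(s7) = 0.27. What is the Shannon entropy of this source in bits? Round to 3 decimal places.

2.608 bits

H = −Σ pᵢ log₂ pᵢ.
−0.09·log₂(0.09) = 0.3127
−0.11·log₂(0.11) = 0.3503
−0.03·log₂(0.03) = 0.1518
−0.18·log₂(0.18) = 0.4453
−0.19·log₂(0.19) = 0.4552
−0.13·log₂(0.13) = 0.3826
−0.27·log₂(0.27) = 0.5100
Sum ≈ 2.6079 → 2.608 bits.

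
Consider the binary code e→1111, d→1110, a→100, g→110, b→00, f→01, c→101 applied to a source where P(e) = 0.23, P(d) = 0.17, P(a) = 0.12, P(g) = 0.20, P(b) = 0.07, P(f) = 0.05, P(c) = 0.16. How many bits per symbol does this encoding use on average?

3.28 bits/symbol

L̄ = Σ pᵢ·ℓᵢ = 0.23·4 + 0.17·4 + 0.12·3 + 0.20·3 + 0.07·2 + 0.05·2 + 0.16·3 = 3.28 bits/symbol.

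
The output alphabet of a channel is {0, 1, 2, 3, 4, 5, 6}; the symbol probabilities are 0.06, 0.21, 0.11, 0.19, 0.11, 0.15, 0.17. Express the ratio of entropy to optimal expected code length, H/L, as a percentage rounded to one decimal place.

Entropy H = −Σ p log₂ p ≈ 2.7173 bits.
Huffman merges: 3/50+11/100→17/100; 11/100+3/20→13/50; 17/100+17/100→17/50; 19/100+21/100→2/5; 13/50+17/50→3/5; 2/5+3/5→1. L = 277/100 ≈ 2.7700.
Efficiency = H/L = 2.7173/2.7700 = 98.1%.

98.1%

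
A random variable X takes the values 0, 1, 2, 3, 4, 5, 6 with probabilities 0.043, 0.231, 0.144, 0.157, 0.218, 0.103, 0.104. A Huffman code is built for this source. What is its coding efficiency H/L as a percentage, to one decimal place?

Entropy H = −Σ p log₂ p ≈ 2.6620 bits.
Huffman merges: 43/1000+103/1000→73/500; 13/125+18/125→31/125; 73/500+157/1000→303/1000; 109/500+231/1000→449/1000; 31/125+303/1000→551/1000; 449/1000+551/1000→1. L = 2697/1000 ≈ 2.6970.
Efficiency = H/L = 2.6620/2.6970 = 98.7%.

98.7%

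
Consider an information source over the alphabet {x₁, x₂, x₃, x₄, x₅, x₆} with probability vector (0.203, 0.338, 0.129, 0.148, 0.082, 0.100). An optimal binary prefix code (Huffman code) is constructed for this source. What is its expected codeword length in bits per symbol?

Repeatedly combine the two least-probable nodes; the expected code length is the sum of the merged weights.
merge 41/500 + 1/10 → 91/500
merge 129/1000 + 37/250 → 277/1000
merge 91/500 + 203/1000 → 77/200
merge 277/1000 + 169/500 → 123/200
merge 77/200 + 123/200 → 1
L = 91/500 + 277/1000 + 77/200 + 123/200 + 1 = 2459/1000 = 2.459 bits/symbol.

2.459 bits/symbol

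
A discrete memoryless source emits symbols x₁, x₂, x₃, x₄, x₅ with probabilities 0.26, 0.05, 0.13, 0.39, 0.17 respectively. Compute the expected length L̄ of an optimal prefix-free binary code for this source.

Repeatedly combine the two least-probable nodes; the expected code length is the sum of the merged weights.
merge 1/20 + 13/100 → 9/50
merge 17/100 + 9/50 → 7/20
merge 13/50 + 7/20 → 61/100
merge 39/100 + 61/100 → 1
L = 9/50 + 7/20 + 61/100 + 1 = 107/50 = 2.14 bits/symbol.

2.14 bits/symbol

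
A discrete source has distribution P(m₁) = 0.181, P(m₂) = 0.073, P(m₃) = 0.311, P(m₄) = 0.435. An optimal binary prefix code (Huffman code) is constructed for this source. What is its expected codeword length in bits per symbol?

Repeatedly combine the two least-probable nodes; the expected code length is the sum of the merged weights.
merge 73/1000 + 181/1000 → 127/500
merge 127/500 + 311/1000 → 113/200
merge 87/200 + 113/200 → 1
L = 127/500 + 113/200 + 1 = 1819/1000 = 1.819 bits/symbol.

1.819 bits/symbol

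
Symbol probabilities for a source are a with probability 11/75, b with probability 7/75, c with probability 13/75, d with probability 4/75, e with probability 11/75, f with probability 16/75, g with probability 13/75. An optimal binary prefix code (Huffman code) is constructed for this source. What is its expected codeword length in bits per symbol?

Repeatedly combine the two least-probable nodes; the expected code length is the sum of the merged weights.
merge 4/75 + 7/75 → 11/75
merge 11/75 + 11/75 → 22/75
merge 11/75 + 13/75 → 8/25
merge 13/75 + 16/75 → 29/75
merge 22/75 + 8/25 → 46/75
merge 29/75 + 46/75 → 1
L = 11/75 + 22/75 + 8/25 + 29/75 + 46/75 + 1 = 69/25 = 2.76 bits/symbol.

2.76 bits/symbol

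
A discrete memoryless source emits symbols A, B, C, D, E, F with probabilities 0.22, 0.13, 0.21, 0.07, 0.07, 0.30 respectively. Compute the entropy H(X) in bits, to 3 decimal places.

H = −Σ pᵢ log₂ pᵢ.
−0.22·log₂(0.22) = 0.4806
−0.13·log₂(0.13) = 0.3826
−0.21·log₂(0.21) = 0.4728
−0.07·log₂(0.07) = 0.2686
−0.07·log₂(0.07) = 0.2686
−0.30·log₂(0.30) = 0.5211
Sum ≈ 2.3942 → 2.394 bits.

2.394 bits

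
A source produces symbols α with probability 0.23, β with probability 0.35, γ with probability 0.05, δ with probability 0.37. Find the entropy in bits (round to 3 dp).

H = −Σ pᵢ log₂ pᵢ.
−0.23·log₂(0.23) = 0.4877
−0.35·log₂(0.35) = 0.5301
−0.05·log₂(0.05) = 0.2161
−0.37·log₂(0.37) = 0.5307
Sum ≈ 1.7646 → 1.765 bits.

1.765 bits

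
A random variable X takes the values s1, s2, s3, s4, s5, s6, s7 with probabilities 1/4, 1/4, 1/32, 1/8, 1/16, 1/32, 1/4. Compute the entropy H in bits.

2.4375 bits

Each probability is a power of 1/2, so log₂(1/p) is an integer.
H = Σ p·log₂(1/p) = 1/4·2 + 1/4·2 + 1/32·5 + 1/8·3 + 1/16·4 + 1/32·5 + 1/4·2 = 2.4375 bits.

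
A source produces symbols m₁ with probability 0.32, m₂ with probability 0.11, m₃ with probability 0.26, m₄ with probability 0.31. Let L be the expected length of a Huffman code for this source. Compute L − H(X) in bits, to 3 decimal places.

0.095 bits

Entropy H = −Σ p log₂ p ≈ 1.9054 bits.
Huffman merges: 11/100+13/50→37/100; 31/100+8/25→63/100; 37/100+63/100→1. L = 2 ≈ 2.0000.
L − H = 2.0000 − 1.9054 = 0.095 bits.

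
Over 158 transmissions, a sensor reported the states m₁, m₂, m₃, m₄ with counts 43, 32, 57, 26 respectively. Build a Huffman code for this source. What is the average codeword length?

Probabilities are the counts divided by 158.
Repeatedly combine the two least-probable nodes; the expected code length is the sum of the merged weights.
merge 13/79 + 16/79 → 29/79
merge 43/158 + 57/158 → 50/79
merge 29/79 + 50/79 → 1
L = 29/79 + 50/79 + 1 = 2 bits/symbol.

2 bits/symbol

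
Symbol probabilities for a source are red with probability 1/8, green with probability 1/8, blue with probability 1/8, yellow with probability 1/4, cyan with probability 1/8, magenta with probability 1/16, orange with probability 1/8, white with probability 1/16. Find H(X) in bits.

Each probability is a power of 1/2, so log₂(1/p) is an integer.
H = Σ p·log₂(1/p) = 1/8·3 + 1/8·3 + 1/8·3 + 1/4·2 + 1/8·3 + 1/16·4 + 1/8·3 + 1/16·4 = 2.875 bits.

2.875 bits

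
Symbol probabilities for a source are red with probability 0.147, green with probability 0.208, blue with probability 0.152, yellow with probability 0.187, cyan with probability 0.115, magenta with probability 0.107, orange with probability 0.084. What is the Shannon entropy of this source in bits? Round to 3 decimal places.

2.747 bits

H = −Σ pᵢ log₂ pᵢ.
−0.147·log₂(0.147) = 0.4066
−0.208·log₂(0.208) = 0.4712
−0.152·log₂(0.152) = 0.4131
−0.187·log₂(0.187) = 0.4523
−0.115·log₂(0.115) = 0.3588
−0.107·log₂(0.107) = 0.3450
−0.084·log₂(0.084) = 0.3002
Sum ≈ 2.7473 → 2.747 bits.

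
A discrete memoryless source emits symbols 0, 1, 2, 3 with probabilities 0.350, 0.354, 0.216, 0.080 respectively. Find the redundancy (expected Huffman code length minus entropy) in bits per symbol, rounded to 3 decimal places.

0.112 bits

Entropy H = −Σ p log₂ p ≈ 1.8295 bits.
Huffman merges: 2/25+27/125→37/125; 37/125+7/20→323/500; 177/500+323/500→1. L = 971/500 ≈ 1.9420.
L − H = 1.9420 − 1.8295 = 0.112 bits.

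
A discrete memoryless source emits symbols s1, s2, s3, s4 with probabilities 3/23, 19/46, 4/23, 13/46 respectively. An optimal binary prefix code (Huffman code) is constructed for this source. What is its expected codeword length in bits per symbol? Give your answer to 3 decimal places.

1.891 bits/symbol

Repeatedly combine the two least-probable nodes; the expected code length is the sum of the merged weights.
merge 3/23 + 4/23 → 7/23
merge 13/46 + 7/23 → 27/46
merge 19/46 + 27/46 → 1
L = 7/23 + 27/46 + 1 = 87/46 ≈ 1.891 bits/symbol.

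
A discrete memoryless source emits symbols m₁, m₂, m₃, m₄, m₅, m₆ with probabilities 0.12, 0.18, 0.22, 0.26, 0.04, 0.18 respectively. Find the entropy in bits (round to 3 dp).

2.429 bits

H = −Σ pᵢ log₂ pᵢ.
−0.12·log₂(0.12) = 0.3671
−0.18·log₂(0.18) = 0.4453
−0.22·log₂(0.22) = 0.4806
−0.26·log₂(0.26) = 0.5053
−0.04·log₂(0.04) = 0.1858
−0.18·log₂(0.18) = 0.4453
Sum ≈ 2.4293 → 2.429 bits.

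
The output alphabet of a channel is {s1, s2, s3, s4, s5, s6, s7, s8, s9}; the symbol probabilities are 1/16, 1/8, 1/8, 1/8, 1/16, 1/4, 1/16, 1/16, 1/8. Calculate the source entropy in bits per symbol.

Each probability is a power of 1/2, so log₂(1/p) is an integer.
H = Σ p·log₂(1/p) = 1/16·4 + 1/8·3 + 1/8·3 + 1/8·3 + 1/16·4 + 1/4·2 + 1/16·4 + 1/16·4 + 1/8·3 = 3 bits.

3 bits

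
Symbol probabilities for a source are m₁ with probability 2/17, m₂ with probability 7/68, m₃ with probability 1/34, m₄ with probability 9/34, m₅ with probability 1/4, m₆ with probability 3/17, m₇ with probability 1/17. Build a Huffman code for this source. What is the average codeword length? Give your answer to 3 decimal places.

2.574 bits/symbol

Repeatedly combine the two least-probable nodes; the expected code length is the sum of the merged weights.
merge 1/34 + 1/17 → 3/34
merge 3/34 + 7/68 → 13/68
merge 2/17 + 3/17 → 5/17
merge 13/68 + 1/4 → 15/34
merge 9/34 + 5/17 → 19/34
merge 15/34 + 19/34 → 1
L = 3/34 + 13/68 + 5/17 + 15/34 + 19/34 + 1 = 175/68 ≈ 2.574 bits/symbol.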